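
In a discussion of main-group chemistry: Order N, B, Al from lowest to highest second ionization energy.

Al, B, N

Consider each +1 ion: N⁺ still has 4 valence electrons; B⁺ still has 2 valence electrons; Al⁺ still has 2 valence electrons.
All are still removing valence electrons, so compare the +1 ions as you would atoms: IE_2 generally rises across a period (higher Z_eff) and falls down a group (larger shell), subject to the usual subshell exceptions.
Valence configurations: N⁺ [He]2s²2p², B⁺ [He]2s², Al⁺ [Ne]3s².
The numbers (kJ/mol): N 2856, B 2427, Al 1817.
Putting it together, IE_2: Al < B < N.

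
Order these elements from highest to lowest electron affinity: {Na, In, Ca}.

Na > In > Ca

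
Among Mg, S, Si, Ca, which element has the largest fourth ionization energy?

Consider each +3 ion: Mg³⁺ is already 1 electron into the core; S³⁺ still has 3 valence electrons; Si³⁺ still has 1 valence electron; Ca³⁺ is already 1 electron into the core.
Pulling an electron out of a noble-gas core costs far more than removing a remaining valence electron, so Ca and Mg sit at the high end of IE_4.
Valence configurations: S³⁺ [Ne]3s²3p¹, Si³⁺ [Ne]3s¹.
The numbers (kJ/mol): Mg 10543, S 4556, Si 4356, Ca 6491.
So the fourth ionization energies run Si < S < Ca < Mg.

Mg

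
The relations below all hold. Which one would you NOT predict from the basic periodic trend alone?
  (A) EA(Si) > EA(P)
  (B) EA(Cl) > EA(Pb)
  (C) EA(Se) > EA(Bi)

(A)

The general trend: electron affinity increases across a period and decreases down a group.
(A) Si (period 3, group 14) vs P (period 3, group 15): the stated order contradicts the simple trend.
(B) Cl (period 3, group 17) vs Pb (period 6, group 14): the stated order agrees with the simple trend.
(C) Se (period 4, group 16) vs Bi (period 6, group 15): the stated order agrees with the simple trend.
The exception is (A): adding an electron to P's half-filled 3p³ is unfavourable, so Si (3p²) has the more exothermic EA.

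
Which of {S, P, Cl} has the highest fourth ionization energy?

Cl

Consider each +3 ion: S³⁺ still has 3 valence electrons; P³⁺ still has 2 valence electrons; Cl³⁺ still has 4 valence electrons.
All are still removing valence electrons, so compare the +3 ions as you would atoms: IE_4 generally rises across a period (higher Z_eff) and falls down a group (larger shell), subject to the usual subshell exceptions.
Valence configurations: S³⁺ [Ne]3s²3p¹, P³⁺ [Ne]3s², Cl³⁺ [Ne]3s²3p².
S³⁺ loses a lone 3p electron whereas P³⁺ must break into a filled 3s² pair, so IE_4(P) > IE_4(S) even though S has the higher nuclear charge.
Tabulated IE_4 (kJ/mol): S 4556, P 4964, Cl 5159.
So the fourth ionization energies run S < P < Cl.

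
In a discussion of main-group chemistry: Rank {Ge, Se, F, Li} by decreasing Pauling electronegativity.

F, Se, Ge, Li

Li is in period 2, group 1; F is in period 2, group 17; Ge is in period 4, group 14; Se is in period 4, group 16.
Electronegativity increases across a period and decreases down a group, tracking effective nuclear charge and atomic size.
Neither a single period nor a single group — weigh both effects.
Ge > Li: period and group pull opposite ways; the across-period shift dominates (2.01 vs 0.98).
Se > Ge: Se lies to the right of Ge in period 4, so the across-period effect alone puts Se higher.
F > Se: relative to Se, both the across-period and down-group shifts push F's electronegativity up.
For reference (Pauling): Li 0.98, F 3.98, Ge 2.01, Se 2.55.
So from highest to lowest: F > Se > Ge > Li.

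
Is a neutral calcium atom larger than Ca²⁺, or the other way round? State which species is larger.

Ca

Forming Ca²⁺ removes 2 electrons from Ca. Fewer electrons for the same nuclear charge means less shielding and a higher Z_eff on the remaining electrons, and for main-group metals the entire outer shell is lost.
A cation is smaller than its parent atom: Ca²⁺ < Ca.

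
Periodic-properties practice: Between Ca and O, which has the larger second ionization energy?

O

The second ionization energy removes an electron from the +1 ion. For each element: Ca⁺ still has 1 valence electron; O⁺ still has 5 valence electrons.
All are still removing valence electrons, so compare the +1 ions as you would atoms: IE_2 generally rises across a period (higher Z_eff) and falls down a group (larger shell), subject to the usual subshell exceptions.
Valence configurations: Ca⁺ [Ar]4s¹, O⁺ [He]2s²2p³.
Approximate IE_2 values (kJ/mol): Ca 1145, O 3388.
Hence IE_2: Ca < O.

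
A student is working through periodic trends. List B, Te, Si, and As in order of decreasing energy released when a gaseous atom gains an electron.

Te, Si, As, B

B is in period 2, group 13; Si is in period 3, group 14; As is in period 4, group 15; Te is in period 5, group 16.
Atoms with high Z_eff and room in the valence shell (especially the halogens) have the most exothermic electron affinities.
A diagonal step moves right (one effect) and down (the opposite effect) at once.
As > B: period and group pull opposite ways; the across-period shift dominates (78 vs 27 kJ/mol).
Si > As: period and group pull opposite ways; the down-group shift dominates (134 vs 78 kJ/mol).
Te > Si: the two effects oppose for this pair; the across-period effect wins (190 vs 134 kJ/mol).
For reference (kJ/mol): B 27, Si 134, As 78, Te 190.
So from highest to lowest: Te > Si > As > B.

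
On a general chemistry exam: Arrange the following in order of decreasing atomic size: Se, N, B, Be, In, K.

K > In > Se > Be > B > N

Radius decreases left→right (rising Z_eff, same n) and increases top→bottom (higher n).
These span different periods and groups, so the two trends combine.
B > N: both are in period 2; the period trend gives B the larger value.
Be > B: both are in period 2; the period trend gives Be the larger value.
Se > Be: the two effects oppose for this pair; the down-group effect wins (116 vs 102 pm).
In > Se: both effects reinforce here, so In is clearly the larger of the two.
K > In: the two effects oppose for this pair; the across-period effect wins (196 vs 142 pm).
Tabulated atomic radius (pm): Be 102, B 85, N 71, K 196, Se 116, In 142.
So from largest to smallest: K > In > Se > Be > B > N.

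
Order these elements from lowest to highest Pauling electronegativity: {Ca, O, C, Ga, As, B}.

B is in period 2, group 13; C is in period 2, group 14; O is in period 2, group 16; Ca is in period 4, group 2; Ga is in period 4, group 13; As is in period 4, group 15.
Atoms toward the upper right of the periodic table pull bonding electrons most strongly.
These span different periods and groups, so the two trends combine.
Ga > Ca: both are in period 4; the period trend gives Ga the larger value.
B > Ga: B sits above Ga in group 13, so the down-group effect alone puts B higher.
As > B: the two effects oppose for this pair; the across-period effect wins (2.18 vs 2.04).
C > As: period and group pull opposite ways; the down-group shift dominates (2.55 vs 2.18).
O > C: both are in period 2; the period trend gives O the larger value.
For reference (Pauling): B 2.04, C 2.55, O 3.44, Ca 1.00, Ga 1.81, As 2.18.
So from lowest to highest: Ca < Ga < B < As < C < O.

Ca < Ga < B < As < C < O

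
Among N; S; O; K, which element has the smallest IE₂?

S

The second ionization energy removes an electron from the +1 ion. For each element: N⁺ still has 4 valence electrons; S⁺ still has 5 valence electrons; O⁺ still has 5 valence electrons; K⁺ is the bare [Ar] core.
Usually core removal costs more than valence removal, but here the competition is close: a tightly held n=2 valence electron can cost more to remove than an n=3 core electron, so the actual values have to decide it.
Valence configurations: N⁺ [He]2s²2p², S⁺ [Ne]3s²3p³, O⁺ [He]2s²2p³.
Approximate IE_2 values (kJ/mol): N 2856, S 2252, O 3388, K 3052.
Putting it together, IE_2: S < N < K < O.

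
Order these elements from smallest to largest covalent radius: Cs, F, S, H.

H is in period 1, group 1; F is in period 2, group 17; S is in period 3, group 16; Cs is in period 6, group 1.
Radius decreases left→right (rising Z_eff, same n) and increases top→bottom (higher n).
Neither a single period nor a single group — weigh both effects.
F > H: period and group pull opposite ways; the down-group shift dominates (64 vs 32 pm).
S > F: relative to F, both the across-period and down-group shifts push S's atomic radius up.
Cs > S: both effects reinforce here, so Cs is clearly the larger of the two.
Tabulated atomic radius (pm): H 32, F 64, S 103, Cs 232.
So from smallest to largest: H < F < S < Cs.

H < F < S < Cs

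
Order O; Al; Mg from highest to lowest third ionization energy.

Mg, O, Al

After 2 electrons have been removed, what remains? O²⁺ still has 4 valence electrons; Al²⁺ still has 1 valence electron; Mg²⁺ is the bare [Ne] core.
Core electrons are held far more tightly than valence electrons, so Mg tops the IE_3 order.
Valence configurations: O²⁺ [He]2s²2p², Al²⁺ [Ne]3s¹.
Tabulated IE_3 (kJ/mol): O 5300, Al 2745, Mg 7733.
Hence IE_3: Al < O < Mg.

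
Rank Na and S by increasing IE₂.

S, Na

IE_2 is the cost of taking one more electron from the +1 cation: Na⁺ is the bare [Ne] core; S⁺ still has 5 valence electrons.
Core electrons are held far more tightly than valence electrons, so Na tops the IE_2 order.
The numbers (kJ/mol): Na 4562, S 2252.
Putting it together, IE_2: S < Na.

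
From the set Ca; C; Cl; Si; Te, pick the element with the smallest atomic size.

C

Across a period the added protons contract the valence shell; down a group each new principal shell makes the atom larger.
Neither a single period nor a single group — weigh both effects.
Cl > C: the two effects oppose for this pair; the down-group effect wins (99 vs 75 pm).
Si > Cl: both are in period 3; the period trend gives Si the larger value.
Te > Si: period and group pull opposite ways; the down-group shift dominates (136 vs 116 pm).
Ca > Te: period and group pull opposite ways; the across-period shift dominates (171 vs 136 pm).
Approximate values (pm): C 75, Si 116, Cl 99, Ca 171, Te 136.
The smallest atomic size among these belongs to C.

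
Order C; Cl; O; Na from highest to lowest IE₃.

Na > O > C > Cl

IE_3 is the cost of taking one more electron from the +2 cation: C²⁺ still has 2 valence electrons; Cl²⁺ still has 5 valence electrons; O²⁺ still has 4 valence electrons; Na²⁺ is already 1 electron into the core.
Breaking into a closed-shell core is much more expensive than removing a leftover valence electron — Na has the largest IE_3 here.
Valence configurations: C²⁺ [He]2s², Cl²⁺ [Ne]3s²3p³, O²⁺ [He]2s²2p².
Tabulated IE_3 (kJ/mol): C 4620, Cl 3822, O 5300, Na 6910.
Putting it together, IE_3: Cl < C < O < Na.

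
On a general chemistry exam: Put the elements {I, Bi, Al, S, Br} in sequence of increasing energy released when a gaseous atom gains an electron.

Al is in period 3, group 13; S is in period 3, group 16; Br is in period 4, group 17; I is in period 5, group 17; Bi is in period 6, group 15.
Electron affinity generally becomes more exothermic across a period toward the halogens and less exothermic down a group.
These span different periods and groups, so the two trends combine.
Bi > Al: period and group pull opposite ways; the across-period shift dominates (91 vs 42 kJ/mol).
S > Bi: both effects reinforce here, so S is clearly the higher of the two.
I > S: the two effects oppose for this pair; the across-period effect wins (295 vs 200 kJ/mol).
Br > I: they share group 17; the group trend gives Br the larger value.
For reference (kJ/mol): Al 42, S 200, Br 325, I 295, Bi 91.
So from lowest to highest: Al < Bi < S < I < Br.

Al < Bi < S < I < Br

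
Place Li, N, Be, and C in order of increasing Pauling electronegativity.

Li < Be < C < N

Atoms toward the upper right of the periodic table pull bonding electrons most strongly.
All lie in period 2, so electronegativity increases left to right.
So from lowest to highest: Li < Be < C < N.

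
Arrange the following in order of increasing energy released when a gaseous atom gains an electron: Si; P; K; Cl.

K < P < Si < Cl

Si is in period 3, group 14; P is in period 3, group 15; Cl is in period 3, group 17; K is in period 4, group 1.
EA tends to increase across a period and decrease down a group, though the pattern is less regular than for IE or radius.
Here both period and group differ, so the two effects have to be weighed against each other.
P > K: relative to K, both the across-period and down-group shifts push P's electron affinity up.
Si > P: this pair runs against the simple trend — see the exception note.
Cl > Si: both are in period 3; the period trend gives Cl the larger value.
Note the exception: Si has a higher electron affinity than P, contrary to the simple trend — adding an electron to P's half-filled 3p³ is unfavourable, so Si (3p²) has the more exothermic EA.
For reference (kJ/mol): Si 134, P 72, Cl 349, K 48.
So from lowest to highest: K < P < Si < Cl.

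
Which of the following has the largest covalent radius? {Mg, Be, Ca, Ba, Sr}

Be is in period 2, group 2; Mg is in period 3, group 2; Ca is in period 4, group 2; Sr is in period 5, group 2; Ba is in period 6, group 2.
Atomic radius shrinks across a period as nuclear charge pulls the same shell inward, and grows down a group as new shells are added.
All are in group 2, so atomic radius increases down the group.
The largest covalent radius among these belongs to Ba.

Ba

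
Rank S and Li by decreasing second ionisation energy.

After 1 electron has been removed, what remains? S⁺ still has 5 valence electrons; Li⁺ is the bare [He] core.
Core electrons are held far more tightly than valence electrons, so Li tops the IE_2 order.
The numbers (kJ/mol): S 2252, Li 7298.
So the second ionization energies run S < Li.

Li > S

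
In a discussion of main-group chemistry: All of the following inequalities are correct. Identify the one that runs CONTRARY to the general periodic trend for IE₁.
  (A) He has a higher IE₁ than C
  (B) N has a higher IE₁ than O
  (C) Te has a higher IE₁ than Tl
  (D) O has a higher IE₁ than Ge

(B)

The general trend: IE₁ increases across a period and decreases down a group.
(A) He (period 1, group 18) vs C (period 2, group 14): the stated order agrees with the simple trend.
(B) N (period 2, group 15) vs O (period 2, group 16): the stated order contradicts the simple trend.
(C) Te (period 5, group 16) vs Tl (period 6, group 13): the stated order agrees with the simple trend.
(D) O (period 2, group 16) vs Ge (period 4, group 14): the stated order agrees with the simple trend.
The exception is (B): pairing an electron in O's 2p⁴ costs repulsion energy, so O ionizes more easily than half-filled N (2p³).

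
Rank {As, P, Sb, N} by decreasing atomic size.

Atomic radius shrinks across a period as nuclear charge pulls the same shell inward, and grows down a group as new shells are added.
All are in group 15, so atomic radius increases down the group.
So from largest to smallest: Sb > As > P > N.

Sb > As > P > N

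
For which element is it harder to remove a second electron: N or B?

IE_2 is the cost of taking one more electron from the +1 cation: N⁺ still has 4 valence electrons; B⁺ still has 2 valence electrons.
All are still removing valence electrons, so compare the +1 ions as you would atoms: IE_2 generally rises across a period (higher Z_eff) and falls down a group (larger shell), subject to the usual subshell exceptions.
Valence configurations: N⁺ [He]2s²2p², B⁺ [He]2s².
Tabulated IE_2 (kJ/mol): N 2856, B 2427.
So the second ionization energies run B < N.

N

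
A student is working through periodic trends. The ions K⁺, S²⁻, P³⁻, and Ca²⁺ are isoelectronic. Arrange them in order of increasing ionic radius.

Ca²⁺, K⁺, S²⁻, P³⁻

All of these have 18 electrons, so size is governed by nuclear charge alone: the more protons, the stronger the pull on the same electron cloud, and the smaller the ion.
Nuclear charges: Ca²⁺ (Z=20), K⁺ (Z=19), S²⁻ (Z=16), P³⁻ (Z=15).
Smallest to largest: Ca²⁺ < K⁺ < S²⁻ < P³⁻.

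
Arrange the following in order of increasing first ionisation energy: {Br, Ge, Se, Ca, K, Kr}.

K is in period 4, group 1; Ca is in period 4, group 2; Ge is in period 4, group 14; Se is in period 4, group 16; Br is in period 4, group 17; Kr is in period 4, group 18.
Across a period the outer electron is held more tightly (higher IE₁); down a group it sits in a higher shell, more shielded, and comes off more easily.
All lie in period 4, so first ionization energy increases left to right.
So from lowest to highest: K < Ca < Ge < Se < Br < Kr.

K, Ca, Ge, Se, Br, Kr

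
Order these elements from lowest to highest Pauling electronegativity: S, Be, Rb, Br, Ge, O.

Rb, Be, Ge, S, Br, O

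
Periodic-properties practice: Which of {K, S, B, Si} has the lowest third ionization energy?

Si

IE_3 is the cost of taking one more electron from the +2 cation: K²⁺ is already 1 electron into the core; S²⁺ still has 4 valence electrons; B²⁺ still has 1 valence electron; Si²⁺ still has 2 valence electrons.
Breaking into a closed-shell core is much more expensive than removing a leftover valence electron — K has the largest IE_3 here.
Valence configurations: S²⁺ [Ne]3s²3p², B²⁺ [He]2s¹, Si²⁺ [Ne]3s².
The numbers (kJ/mol): K 4420, S 3357, B 3660, Si 3232.
So the third ionization energies run Si < S < B < K.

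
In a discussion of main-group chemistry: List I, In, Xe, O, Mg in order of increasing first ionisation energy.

O is in period 2, group 16; Mg is in period 3, group 2; In is in period 5, group 13; I is in period 5, group 17; Xe is in period 5, group 18.
First ionization energy rises across a period (greater Z_eff holds electrons more tightly) and falls down a group (valence electrons are farther from the nucleus).
These span different periods and groups, so the two trends combine.
Mg > In: period and group pull opposite ways; the down-group shift dominates (738 vs 558 kJ/mol).
I > Mg: the two effects oppose for this pair; the across-period effect wins (1008 vs 738 kJ/mol).
Xe > I: both are in period 5; the period trend gives Xe the larger value.
O > Xe: the two effects oppose for this pair; the down-group effect wins (1314 vs 1170 kJ/mol).
Approximate values (kJ/mol): O 1314, Mg 738, In 558, I 1008, Xe 1170.
So from lowest to highest: In < Mg < I < Xe < O.

In < Mg < I < Xe < O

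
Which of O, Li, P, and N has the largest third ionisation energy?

After 2 electrons have been removed, what remains? O²⁺ still has 4 valence electrons; Li²⁺ is already 1 electron into the core; P²⁺ still has 3 valence electrons; N²⁺ still has 3 valence electrons.
Pulling an electron out of a noble-gas core costs far more than removing a remaining valence electron, so Li sits at the high end of IE_3.
Valence configurations: O²⁺ [He]2s²2p², P²⁺ [Ne]3s²3p¹, N²⁺ [He]2s²2p¹.
Approximate IE_3 values (kJ/mol): O 5300, Li 11815, P 2914, N 4578.
Overall IE_3 order: P < N < O < Li.

Li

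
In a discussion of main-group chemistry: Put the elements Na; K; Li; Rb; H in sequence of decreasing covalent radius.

H is in period 1, group 1; Li is in period 2, group 1; Na is in period 3, group 1; K is in period 4, group 1; Rb is in period 5, group 1.
Atomic radius shrinks across a period as nuclear charge pulls the same shell inward, and grows down a group as new shells are added.
All are in group 1, so atomic radius increases down the group.
So from largest to smallest: Rb > K > Na > Li > H.

Rb > K > Na > Li > H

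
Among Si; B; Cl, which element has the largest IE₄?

B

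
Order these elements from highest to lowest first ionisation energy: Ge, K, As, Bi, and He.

Across a period the outer electron is held more tightly (higher IE₁); down a group it sits in a higher shell, more shielded, and comes off more easily.
Here both period and group differ, so the two effects have to be weighed against each other.
Bi > K: the two effects oppose for this pair; the across-period effect wins (703 vs 419 kJ/mol).
Ge > Bi: period and group pull opposite ways; the down-group shift dominates (762 vs 703 kJ/mol).
As > Ge: As lies to the right of Ge in period 4, so the across-period effect alone puts As higher.
He > As: both effects reinforce here, so He is clearly the higher of the two.
Approximate values (kJ/mol): He 2372, K 419, Ge 762, As 947, Bi 703.
So from highest to lowest: He > As > Ge > Bi > K.

He > As > Ge > Bi > K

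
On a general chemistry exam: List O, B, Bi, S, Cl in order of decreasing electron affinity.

Cl > S > O > Bi > B

B is in period 2, group 13; O is in period 2, group 16; S is in period 3, group 16; Cl is in period 3, group 17; Bi is in period 6, group 15.
Adding an electron releases more energy for atoms nearer the top right (short of the noble gases).
Here both period and group differ, so the two effects have to be weighed against each other.
Bi > B: period and group pull opposite ways; the across-period shift dominates (91 vs 27 kJ/mol).
O > Bi: both effects reinforce here, so O is clearly the higher of the two.
S > O: this pair runs against the simple trend — see the exception note.
Cl > S: both are in period 3; the period trend gives Cl the larger value.
Note the exception: S has a higher electron affinity than O, contrary to the simple trend — the compact 2p subshell of O repels the added electron more than S's larger 3p does.
Approximate values (kJ/mol): B 27, O 141, S 200, Cl 349, Bi 91.
So from highest to lowest: Cl > S > O > Bi > B.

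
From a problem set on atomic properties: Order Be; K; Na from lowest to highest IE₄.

K < Na < Be

After 3 electrons have been removed, what remains? Be³⁺ is already 1 electron into the core; K³⁺ is already 2 electrons into the core; Na³⁺ is already 2 electrons into the core.
All of these are removing an electron from a noble-gas core or deeper; the smaller core (lower principal quantum number) is held far more tightly, and within a period the higher nuclear charge binds the same core more tightly.
The numbers (kJ/mol): Be 21007, K 5877, Na 9543.
Overall IE_4 order: K < Na < Be.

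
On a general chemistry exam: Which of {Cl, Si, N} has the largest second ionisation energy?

N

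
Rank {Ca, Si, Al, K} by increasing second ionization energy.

IE_2 is the cost of taking one more electron from the +1 cation: Ca⁺ still has 1 valence electron; Si⁺ still has 3 valence electrons; Al⁺ still has 2 valence electrons; K⁺ is the bare [Ar] core.
Core electrons are held far more tightly than valence electrons, so K tops the IE_2 order.
Valence configurations: Ca⁺ [Ar]4s¹, Si⁺ [Ne]3s²3p¹, Al⁺ [Ne]3s².
Si⁺ loses a lone 3p electron whereas Al⁺ must break into a filled 3s² pair, so IE_2(Al) > IE_2(Si) even though Si has the higher nuclear charge.
Approximate IE_2 values (kJ/mol): Ca 1145, Si 1577, Al 1817, K 3052.
So the second ionization energies run Ca < Si < Al < K.

Ca < Si < Al < K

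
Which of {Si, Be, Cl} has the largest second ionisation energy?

After 1 electron has been removed, what remains? Si⁺ still has 3 valence electrons; Be⁺ still has 1 valence electron; Cl⁺ still has 6 valence electrons.
All are still removing valence electrons, so compare the +1 ions as you would atoms: IE_2 generally rises across a period (higher Z_eff) and falls down a group (larger shell), subject to the usual subshell exceptions.
Valence configurations: Si⁺ [Ne]3s²3p¹, Be⁺ [He]2s¹, Cl⁺ [Ne]3s²3p⁴.
The numbers (kJ/mol): Si 1577, Be 1757, Cl 2298.
Putting it together, IE_2: Si < Be < Cl.

Cl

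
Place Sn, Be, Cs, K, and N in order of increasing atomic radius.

N < Be < Sn < K < Cs

Be is in period 2, group 2; N is in period 2, group 15; K is in period 4, group 1; Sn is in period 5, group 14; Cs is in period 6, group 1.
Moving right in a period, electrons are added to the same shell under a stronger nuclear pull, so atoms get smaller; moving down, a new shell is opened and atoms get larger.
Neither a single period nor a single group — weigh both effects.
Be > N: Be lies to the left of N in period 2, so the across-period effect alone puts Be larger.
Sn > Be: the two effects oppose for this pair; the down-group effect wins (140 vs 102 pm).
K > Sn: the two effects oppose for this pair; the across-period effect wins (196 vs 140 pm).
Cs > K: they share group 1; the group trend gives Cs the larger value.
Approximate values (pm): Be 102, N 71, K 196, Sn 140, Cs 232.
So from smallest to largest: N < Be < Sn < K < Cs.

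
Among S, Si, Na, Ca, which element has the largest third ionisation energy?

Na

After 2 electrons have been removed, what remains? S²⁺ still has 4 valence electrons; Si²⁺ still has 2 valence electrons; Na²⁺ is already 1 electron into the core; Ca²⁺ is the bare [Ar] core.
Pulling an electron out of a noble-gas core costs far more than removing a remaining valence electron, so Ca and Na sit at the high end of IE_3.
Valence configurations: S²⁺ [Ne]3s²3p², Si²⁺ [Ne]3s².
Approximate IE_3 values (kJ/mol): S 3357, Si 3232, Na 6910, Ca 4912.
Putting it together, IE_3: Si < S < Ca < Na.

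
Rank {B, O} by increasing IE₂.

The second ionization energy removes an electron from the +1 ion. For each element: B⁺ still has 2 valence electrons; O⁺ still has 5 valence electrons.
All are still removing valence electrons, so compare the +1 ions as you would atoms: IE_2 generally rises across a period (higher Z_eff) and falls down a group (larger shell), subject to the usual subshell exceptions.
Valence configurations: B⁺ [He]2s², O⁺ [He]2s²2p³.
Tabulated IE_2 (kJ/mol): B 2427, O 3388.
Hence IE_2: B < O.

B < O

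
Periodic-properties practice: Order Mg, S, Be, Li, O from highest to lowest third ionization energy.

After 2 electrons have been removed, what remains? Mg²⁺ is the bare [Ne] core; S²⁺ still has 4 valence electrons; Be²⁺ is the bare [He] core; Li²⁺ is already 1 electron into the core; O²⁺ still has 4 valence electrons.
Core electrons are held far more tightly than valence electrons, so Mg, Li and Be top the IE_3 order.
Valence configurations: S²⁺ [Ne]3s²3p², O²⁺ [He]2s²2p².
Tabulated IE_3 (kJ/mol): Mg 7733, S 3357, Be 14849, Li 11815, O 5300.
Overall IE_3 order: S < O < Mg < Li < Be.

Be > Li > Mg > O > S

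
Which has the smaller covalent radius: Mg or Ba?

Mg is in period 3, group 2; Ba is in period 6, group 2.
Radius decreases left→right (rising Z_eff, same n) and increases top→bottom (higher n).
All are in group 2, so atomic radius increases down the group.
So Mg has the smaller covalent radius (Mg < Ba).

Mg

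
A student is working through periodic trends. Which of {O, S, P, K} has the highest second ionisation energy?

O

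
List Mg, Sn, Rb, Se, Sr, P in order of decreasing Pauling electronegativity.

Mg is in period 3, group 2; P is in period 3, group 15; Se is in period 4, group 16; Rb is in period 5, group 1; Sr is in period 5, group 2; Sn is in period 5, group 14.
EN rises left→right (higher Z_eff, smaller atoms) and falls top→bottom (larger, more shielded atoms).
Neither a single period nor a single group — weigh both effects.
Sr > Rb: Sr lies to the right of Rb in period 5, so the across-period effect alone puts Sr higher.
Mg > Sr: they share group 2; the group trend gives Mg the larger value.
Sn > Mg: the two effects oppose for this pair; the across-period effect wins (1.96 vs 1.31).
P > Sn: both effects reinforce here, so P is clearly the higher of the two.
Se > P: period and group pull opposite ways; the across-period shift dominates (2.55 vs 2.19).
Approximate values (Pauling): Mg 1.31, P 2.19, Se 2.55, Rb 0.82, Sr 0.95, Sn 1.96.
So from highest to lowest: Se > P > Sn > Mg > Sr > Rb.

Se > P > Sn > Mg > Sr > Rb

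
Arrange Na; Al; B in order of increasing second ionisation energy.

Consider each +1 ion: Na⁺ is the bare [Ne] core; Al⁺ still has 2 valence electrons; B⁺ still has 2 valence electrons.
Breaking into a closed-shell core is much more expensive than removing a leftover valence electron — Na has the largest IE_2 here.
Valence configurations: Al⁺ [Ne]3s², B⁺ [He]2s².
The numbers (kJ/mol): Na 4562, Al 1817, B 2427.
Overall IE_2 order: Al < B < Na.

Al < B < Na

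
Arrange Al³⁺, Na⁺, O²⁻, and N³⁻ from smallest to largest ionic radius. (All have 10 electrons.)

All of these have 10 electrons, so size is governed by nuclear charge alone: the more protons, the stronger the pull on the same electron cloud, and the smaller the ion.
Nuclear charges: Al³⁺ (Z=13), Na⁺ (Z=11), O²⁻ (Z=8), N³⁻ (Z=7).
Smallest to largest: Al³⁺ < Na⁺ < O²⁻ < N³⁻.

Al³⁺ < Na⁺ < O²⁻ < N³⁻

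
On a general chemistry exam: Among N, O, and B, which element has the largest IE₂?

O

IE_2 is the cost of taking one more electron from the +1 cation: N⁺ still has 4 valence electrons; O⁺ still has 5 valence electrons; B⁺ still has 2 valence electrons.
All are still removing valence electrons, so compare the +1 ions as you would atoms: IE_2 generally rises across a period (higher Z_eff) and falls down a group (larger shell), subject to the usual subshell exceptions.
Valence configurations: N⁺ [He]2s²2p², O⁺ [He]2s²2p³, B⁺ [He]2s².
Tabulated IE_2 (kJ/mol): N 2856, O 3388, B 2427.
Putting it together, IE_2: B < N < O.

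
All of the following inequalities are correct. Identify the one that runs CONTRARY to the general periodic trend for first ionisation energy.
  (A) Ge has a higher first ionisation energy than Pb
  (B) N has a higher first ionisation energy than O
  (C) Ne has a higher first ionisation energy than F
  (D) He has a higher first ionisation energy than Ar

The general trend: first ionisation energy increases across a period and decreases down a group.
(A) Ge (period 4, group 14) vs Pb (period 6, group 14): the stated order agrees with the simple trend.
(B) N (period 2, group 15) vs O (period 2, group 16): the stated order contradicts the simple trend.
(C) Ne (period 2, group 18) vs F (period 2, group 17): the stated order agrees with the simple trend.
(D) He (period 1, group 18) vs Ar (period 3, group 18): the stated order agrees with the simple trend.
The exception is (B): pairing an electron in O's 2p⁴ costs repulsion energy, so O ionizes more easily than half-filled N (2p³).

(B)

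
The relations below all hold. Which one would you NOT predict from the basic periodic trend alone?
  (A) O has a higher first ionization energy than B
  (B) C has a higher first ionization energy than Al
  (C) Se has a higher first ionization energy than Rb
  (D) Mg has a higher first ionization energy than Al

(D)

The general trend: first ionization energy increases across a period and decreases down a group.
(A) O (period 2, group 16) vs B (period 2, group 13): the stated order agrees with the simple trend.
(B) C (period 2, group 14) vs Al (period 3, group 13): the stated order agrees with the simple trend.
(C) Se (period 4, group 16) vs Rb (period 5, group 1): the stated order agrees with the simple trend.
(D) Mg (period 3, group 2) vs Al (period 3, group 13): the stated order contradicts the simple trend.
The exception is (D): Al's single 3p electron is easier to remove than one from Mg's filled 3s².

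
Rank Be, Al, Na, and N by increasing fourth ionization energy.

The fourth ionization energy removes an electron from the +3 ion. For each element: Be³⁺ is already 1 electron into the core; Al³⁺ is the bare [Ne] core; Na³⁺ is already 2 electrons into the core; N³⁺ still has 2 valence electrons.
Core electrons are held far more tightly than valence electrons, so Na, Al and Be top the IE_4 order.
Tabulated IE_4 (kJ/mol): Be 21007, Al 11577, Na 9543, N 7475.
So the fourth ionization energies run N < Na < Al < Be.

N, Na, Al, Be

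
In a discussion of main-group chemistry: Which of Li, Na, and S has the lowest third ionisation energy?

S

IE_3 is the cost of taking one more electron from the +2 cation: Li²⁺ is already 1 electron into the core; Na²⁺ is already 1 electron into the core; S²⁺ still has 4 valence electrons.
Core electrons are held far more tightly than valence electrons, so Na and Li top the IE_3 order.
The numbers (kJ/mol): Li 11815, Na 6910, S 3357.
Hence IE_3: S < Na < Li.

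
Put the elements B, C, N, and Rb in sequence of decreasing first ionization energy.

B is in period 2, group 13; C is in period 2, group 14; N is in period 2, group 15; Rb is in period 5, group 1.
Across a period the outer electron is held more tightly (higher IE₁); down a group it sits in a higher shell, more shielded, and comes off more easily.
Neither a single period nor a single group — weigh both effects.
B > Rb: relative to Rb, both the across-period and down-group shifts push B's first ionization energy up.
C > B: both are in period 2; the period trend gives C the larger value.
N > C: N lies to the right of C in period 2, so the across-period effect alone puts N higher.
Approximate values (kJ/mol): B 801, C 1086, N 1402, Rb 403.
So from highest to lowest: N > C > B > Rb.

N > C > B > Rb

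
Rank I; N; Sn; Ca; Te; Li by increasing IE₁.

Li < Ca < Sn < Te < I < N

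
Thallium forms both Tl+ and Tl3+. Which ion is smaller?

Both ions have Z = 81 protons, but Tl3+ has lost more electrons, so its remaining electrons feel a larger effective nuclear charge per electron and are pulled in more tightly.
Higher positive charge → smaller ion, so Tl+ > Tl3+.

Tl3+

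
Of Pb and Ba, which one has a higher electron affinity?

Pb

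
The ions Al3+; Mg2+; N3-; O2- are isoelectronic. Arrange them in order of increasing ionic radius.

All of these have 10 electrons, so size is governed by nuclear charge alone: the more protons, the stronger the pull on the same electron cloud, and the smaller the ion.
Nuclear charges: Al3+ (Z=13), Mg2+ (Z=12), O2- (Z=8), N3- (Z=7).
Smallest to largest: Al3+ < Mg2+ < O2- < N3-.

Al3+ < Mg2+ < O2- < N3-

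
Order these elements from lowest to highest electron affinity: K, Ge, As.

K is in period 4, group 1; Ge is in period 4, group 14; As is in period 4, group 15.
EA tends to increase across a period and decrease down a group, though the pattern is less regular than for IE or radius.
All lie in period 4; the across-period trend (electron affinity increases left to right) applies, with the exception below.
Note the exception: Ge has a higher electron affinity than As, contrary to the simple trend — adding an electron to As's half-filled 4p³ is unfavourable, so Ge (4p²) has the more exothermic EA.
Tabulated electron affinity (kJ/mol): K 48, Ge 119, As 78.
So from lowest to highest: K < As < Ge.

K, As, Ge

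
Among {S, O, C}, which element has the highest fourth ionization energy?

Consider each +3 ion: S³⁺ still has 3 valence electrons; O³⁺ still has 3 valence electrons; C³⁺ still has 1 valence electron.
All are still removing valence electrons, so compare the +3 ions as you would atoms: IE_4 generally rises across a period (higher Z_eff) and falls down a group (larger shell), subject to the usual subshell exceptions.
Valence configurations: S³⁺ [Ne]3s²3p¹, O³⁺ [He]2s²2p¹, C³⁺ [He]2s¹.
Approximate IE_4 values (kJ/mol): S 4556, O 7469, C 6223.
Hence IE_4: S < C < O.

O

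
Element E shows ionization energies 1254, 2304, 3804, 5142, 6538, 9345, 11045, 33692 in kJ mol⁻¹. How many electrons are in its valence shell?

Look for the largest jump between consecutive ionization energies: IE8/IE7 ≈ 3.1, far larger than any earlier ratio.
That jump marks the point where a core electron is being removed. So the atom has 7 valence electrons.

7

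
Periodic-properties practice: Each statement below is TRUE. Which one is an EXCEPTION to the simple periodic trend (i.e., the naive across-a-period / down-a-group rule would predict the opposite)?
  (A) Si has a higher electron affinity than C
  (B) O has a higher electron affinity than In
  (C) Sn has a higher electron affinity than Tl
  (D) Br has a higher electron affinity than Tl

(A)

The general trend: electron affinity increases across a period and decreases down a group.
(A) Si (period 3, group 14) vs C (period 2, group 14): the stated order contradicts the simple trend.
(B) O (period 2, group 16) vs In (period 5, group 13): the stated order agrees with the simple trend.
(C) Sn (period 5, group 14) vs Tl (period 6, group 13): the stated order agrees with the simple trend.
(D) Br (period 4, group 17) vs Tl (period 6, group 13): the stated order agrees with the simple trend.
The exception is (A): Si's larger, more diffuse 3p orbitals accept an added electron slightly more readily than C's compact 2p.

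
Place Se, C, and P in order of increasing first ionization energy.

Se < P < C

C is in period 2, group 14; P is in period 3, group 15; Se is in period 4, group 16.
IE₁ increases left→right with effective nuclear charge and decreases top→bottom as the valence shell moves farther out.
These sit on a diagonal, where the across-period and down-group effects partly cancel.
P > Se: period and group pull opposite ways; the down-group shift dominates (1012 vs 941 kJ/mol).
C > P: the two effects oppose for this pair; the down-group effect wins (1086 vs 1012 kJ/mol).
For reference (kJ/mol): C 1086, P 1012, Se 941.
So from lowest to highest: Se < P < C.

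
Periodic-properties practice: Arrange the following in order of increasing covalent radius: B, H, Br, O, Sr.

H < O < B < Br < Sr

H is in period 1, group 1; B is in period 2, group 13; O is in period 2, group 16; Br is in period 4, group 17; Sr is in period 5, group 2.
Atomic radius shrinks across a period as nuclear charge pulls the same shell inward, and grows down a group as new shells are added.
These span different periods and groups, so the two trends combine.
O > H: the two effects oppose for this pair; the down-group effect wins (63 vs 32 pm).
B > O: B lies to the left of O in period 2, so the across-period effect alone puts B larger.
Br > B: period and group pull opposite ways; the down-group shift dominates (114 vs 85 pm).
Sr > Br: both effects reinforce here, so Sr is clearly the larger of the two.
Tabulated atomic radius (pm): H 32, B 85, O 63, Br 114, Sr 185.
So from smallest to largest: H < O < B < Br < Sr.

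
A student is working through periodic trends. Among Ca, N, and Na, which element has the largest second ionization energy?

IE_2 is the cost of taking one more electron from the +1 cation: Ca⁺ still has 1 valence electron; N⁺ still has 4 valence electrons; Na⁺ is the bare [Ne] core.
Core electrons are held far more tightly than valence electrons, so Na tops the IE_2 order.
Valence configurations: Ca⁺ [Ar]4s¹, N⁺ [He]2s²2p².
The numbers (kJ/mol): Ca 1145, N 2856, Na 4562.
So the second ionization energies run Ca < N < Na.

Na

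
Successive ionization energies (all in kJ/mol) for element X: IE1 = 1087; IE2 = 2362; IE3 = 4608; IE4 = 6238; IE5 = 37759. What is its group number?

Group 14

Look for the largest jump between consecutive ionization energies: IE5/IE4 ≈ 6.1, far larger than any earlier ratio.
That jump marks the point where a core electron is being removed. So the atom has 4 valence electrons.
A main-group element with 4 valence electrons is in group 14.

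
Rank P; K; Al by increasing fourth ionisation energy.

Consider each +3 ion: P³⁺ still has 2 valence electrons; K³⁺ is already 2 electrons into the core; Al³⁺ is the bare [Ne] core.
Breaking into a closed-shell core is much more expensive than removing a leftover valence electron — K and Al have the largest IE_4 here.
The numbers (kJ/mol): P 4964, K 5877, Al 11577.
Overall IE_4 order: P < K < Al.

P < K < Al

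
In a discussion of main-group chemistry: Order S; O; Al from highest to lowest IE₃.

O, S, Al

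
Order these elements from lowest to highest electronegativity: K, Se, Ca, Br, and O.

K < Ca < Se < Br < O

O is in period 2, group 16; K is in period 4, group 1; Ca is in period 4, group 2; Se is in period 4, group 16; Br is in period 4, group 17.
Electronegativity increases across a period and decreases down a group, tracking effective nuclear charge and atomic size.
These span different periods and groups, so the two trends combine.
Ca > K: both are in period 4; the period trend gives Ca the larger value.
Se > Ca: Se lies to the right of Ca in period 4, so the across-period effect alone puts Se higher.
Br > Se: both are in period 4; the period trend gives Br the larger value.
O > Br: period and group pull opposite ways; the down-group shift dominates (3.44 vs 2.96).
For reference (Pauling): O 3.44, K 0.82, Ca 1.00, Se 2.55, Br 2.96.
So from lowest to highest: K < Ca < Se < Br < O.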